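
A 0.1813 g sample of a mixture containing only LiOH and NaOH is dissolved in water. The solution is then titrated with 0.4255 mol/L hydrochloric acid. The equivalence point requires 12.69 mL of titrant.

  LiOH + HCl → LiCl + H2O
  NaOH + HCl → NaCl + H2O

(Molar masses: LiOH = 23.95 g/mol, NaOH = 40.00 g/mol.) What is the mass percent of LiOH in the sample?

28.55 %

n(HCl) = 0.01269 × 0.4255 = 5.400 × 10^-3 mol
Let x = n(LiOH), y = n(NaOH).
Titrant: 1x + 1y = 5.400 × 10^-3;  mass: 23.95x + 40.00y = 0.1813
Solving, x = 2.161 × 10^-3 mol, y = 3.239 × 10^-3 mol
mass of LiOH = 2.161 × 10^-3 × 23.95 = 0.05176 g
% LiOH = 0.05176 / 0.1813 × 100 = 28.55 %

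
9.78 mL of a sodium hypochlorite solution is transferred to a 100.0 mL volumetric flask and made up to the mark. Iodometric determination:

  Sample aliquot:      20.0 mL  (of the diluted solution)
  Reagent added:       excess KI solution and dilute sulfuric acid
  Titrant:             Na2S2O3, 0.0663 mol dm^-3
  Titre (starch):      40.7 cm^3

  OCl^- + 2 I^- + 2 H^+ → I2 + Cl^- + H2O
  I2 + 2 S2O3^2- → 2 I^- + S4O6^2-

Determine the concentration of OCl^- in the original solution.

n(S2O3^2-) = 0.0407 × 0.0663 = 2.70 × 10^-3 mol
n(I2) = n(S2O3^2-)/2 = 1.35 × 10^-3 mol
n(OCl^-) in the aliquot = 1.35 × 10^-3 mol (1:1 ratio)
[OCl^-]_dilute = 1.35 × 10^-3 / 0.0200 = 0.0675 mol/L
[OCl^-]_original = 0.0675 × 100.0/9.78 = 0.690 mol/L

0.690 mol/L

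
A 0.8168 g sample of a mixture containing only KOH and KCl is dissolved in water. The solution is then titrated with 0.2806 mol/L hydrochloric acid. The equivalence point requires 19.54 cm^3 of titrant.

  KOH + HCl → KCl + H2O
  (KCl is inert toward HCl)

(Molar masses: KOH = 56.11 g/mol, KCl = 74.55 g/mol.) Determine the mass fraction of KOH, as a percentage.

n(HCl) = 0.01954 × 0.2806 = 5.483 × 10^-3 mol
Let x = n(KOH), y = n(KCl).
Titrant: 1x = 5.483 × 10^-3;  mass: 56.11x + 74.55y = 0.8168
Solving, x = 5.483 × 10^-3 mol, y = 6.830 × 10^-3 mol
mass of KOH = 5.483 × 10^-3 × 56.11 = 0.3076 g
% KOH = 0.3076 / 0.8168 × 100 = 37.66 %

37.66 %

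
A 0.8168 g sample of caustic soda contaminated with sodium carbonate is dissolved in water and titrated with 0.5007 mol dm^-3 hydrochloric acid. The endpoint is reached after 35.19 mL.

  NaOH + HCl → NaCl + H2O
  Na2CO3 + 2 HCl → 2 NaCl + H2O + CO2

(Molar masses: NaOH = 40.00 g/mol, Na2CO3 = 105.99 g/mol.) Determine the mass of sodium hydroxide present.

n(HCl) = 0.03519 × 0.5007 = 0.01762 mol
Let x = n(NaOH), y = n(Na2CO3).
Titrant: 1x + 2y = 0.01762;  mass: 40.00x + 105.99y = 0.8168
Solving, x = 9.000 × 10^-3 mol, y = 4.310 × 10^-3 mol
mass of NaOH = 9.000 × 10^-3 × 40.00 = 0.3600 g

0.3600 g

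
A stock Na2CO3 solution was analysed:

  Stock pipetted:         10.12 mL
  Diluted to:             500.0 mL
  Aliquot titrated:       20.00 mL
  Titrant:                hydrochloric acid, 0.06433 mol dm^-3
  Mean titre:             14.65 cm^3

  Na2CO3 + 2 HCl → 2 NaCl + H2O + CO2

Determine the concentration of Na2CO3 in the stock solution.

n(HCl) = 0.01465 × 0.06433 = 9.424 × 10^-4 mol
From the 1:2 ratio, n(Na2CO3) in the aliquot = 1/2 × 9.424 × 10^-4 = 4.712 × 10^-4 mol
[Na2CO3]_dilute = 4.712 × 10^-4 / 0.02000 = 0.02356 mol/L
Dilution factor = 500.0 / 10.12 = 49.41
[Na2CO3]_stock = 0.02356 × 49.41 = 1.164 mol/L

1.164 mol/L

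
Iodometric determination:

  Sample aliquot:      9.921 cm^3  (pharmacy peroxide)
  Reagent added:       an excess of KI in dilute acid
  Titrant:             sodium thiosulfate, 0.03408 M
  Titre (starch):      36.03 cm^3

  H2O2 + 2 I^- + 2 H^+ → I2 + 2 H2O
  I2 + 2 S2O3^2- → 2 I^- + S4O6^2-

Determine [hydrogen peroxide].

n(S2O3^2-) = 0.03603 × 0.03408 = 1.228 × 10^-3 mol
n(I2) = n(S2O3^2-)/2 = 6.140 × 10^-4 mol
n(H2O2) in the aliquot = 6.140 × 10^-4 mol (1:1 ratio)
[H2O2] = 6.140 × 10^-4 / 0.009921 = 0.06188 mol/L

0.06188 M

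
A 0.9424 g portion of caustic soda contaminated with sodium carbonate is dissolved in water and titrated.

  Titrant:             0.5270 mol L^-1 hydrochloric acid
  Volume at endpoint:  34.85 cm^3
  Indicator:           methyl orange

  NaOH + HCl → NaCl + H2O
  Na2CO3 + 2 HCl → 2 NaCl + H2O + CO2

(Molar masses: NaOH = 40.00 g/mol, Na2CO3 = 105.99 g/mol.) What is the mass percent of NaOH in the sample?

n(HCl) = 0.03485 × 0.5270 = 0.01837 mol
Let x = n(NaOH), y = n(Na2CO3).
Titrant: 1x + 2y = 0.01837;  mass: 40.00x + 105.99y = 0.9424
Solving, x = 2.378 × 10^-3 mol, y = 7.994 × 10^-3 mol
mass of NaOH = 2.378 × 10^-3 × 40.00 = 0.09512 g
% NaOH = 0.09512 / 0.9424 × 100 = 10.09 %

10.09 %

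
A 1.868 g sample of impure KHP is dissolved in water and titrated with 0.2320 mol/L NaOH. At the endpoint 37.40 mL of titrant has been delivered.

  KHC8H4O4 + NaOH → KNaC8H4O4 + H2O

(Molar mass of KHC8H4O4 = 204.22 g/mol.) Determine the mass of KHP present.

n(NaOH) = 0.03740 L × 0.2320 mol/L = 8.677 × 10^-3 mol
n(KHC8H4O4) = 8.677 × 10^-3 mol (1:1 ratio)
mass of KHC8H4O4 = 8.677 × 10^-3 × 204.22 g/mol = 1.772 g

1.772 g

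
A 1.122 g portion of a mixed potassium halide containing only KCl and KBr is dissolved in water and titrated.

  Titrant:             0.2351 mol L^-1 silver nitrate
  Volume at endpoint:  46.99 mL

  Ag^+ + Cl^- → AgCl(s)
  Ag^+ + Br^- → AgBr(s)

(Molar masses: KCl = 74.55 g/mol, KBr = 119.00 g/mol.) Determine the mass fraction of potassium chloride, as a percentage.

28.80 %

n(AgNO3) = 0.04699 × 0.2351 = 0.01105 mol
Let x = n(KCl), y = n(KBr).
Titrant: 1x + 1y = 0.01105;  mass: 74.55x + 119.00y = 1.122
Solving, x = 4.334 × 10^-3 mol, y = 6.714 × 10^-3 mol
mass of KCl = 4.334 × 10^-3 × 74.55 = 0.3231 g
% KCl = 0.3231 / 1.122 × 100 = 28.80 %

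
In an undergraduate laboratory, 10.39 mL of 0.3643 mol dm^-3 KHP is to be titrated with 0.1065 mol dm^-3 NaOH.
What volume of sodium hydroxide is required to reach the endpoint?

KHC8H4O4 + NaOH → KNaC8H4O4 + H2O
n(KHC8H4O4) = 0.01039 L × 0.3643 mol/L = 3.785 × 10^-3 mol
n(NaOH) = 3.785 × 10^-3 mol (1:1 stoichiometry)
V(NaOH) = 3.785 × 10^-3 mol / 0.1065 mol/L = 0.03554 L = 35.54 mL

35.54 mL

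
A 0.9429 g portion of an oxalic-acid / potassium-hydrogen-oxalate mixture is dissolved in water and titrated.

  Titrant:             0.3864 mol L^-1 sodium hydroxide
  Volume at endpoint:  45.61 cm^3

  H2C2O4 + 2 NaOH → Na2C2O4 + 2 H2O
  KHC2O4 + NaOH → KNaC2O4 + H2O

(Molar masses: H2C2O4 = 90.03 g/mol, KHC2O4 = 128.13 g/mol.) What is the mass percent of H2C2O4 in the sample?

n(NaOH) = 0.04561 × 0.3864 = 0.01762 mol
Let x = n(H2C2O4), y = n(KHC2O4).
Titrant: 2x + 1y = 0.01762;  mass: 90.03x + 128.13y = 0.9429
Solving, x = 7.912 × 10^-3 mol, y = 1.800 × 10^-3 mol
mass of H2C2O4 = 7.912 × 10^-3 × 90.03 = 0.7123 g
% H2C2O4 = 0.7123 / 0.9429 × 100 = 75.55 %

75.55 %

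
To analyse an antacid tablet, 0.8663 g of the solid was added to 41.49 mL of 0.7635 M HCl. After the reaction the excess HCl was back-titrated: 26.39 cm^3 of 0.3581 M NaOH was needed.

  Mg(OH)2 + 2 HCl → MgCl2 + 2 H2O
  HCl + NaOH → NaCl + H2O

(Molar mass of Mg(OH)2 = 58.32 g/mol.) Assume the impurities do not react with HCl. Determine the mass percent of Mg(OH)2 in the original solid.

74.82 %

n(HCl) added = 0.04149 × 0.7635 = 0.03168 mol
n(NaOH) used in back-titration = 0.02639 × 0.3581 = 9.450 × 10^-3 mol
n(HCl) left over = 9.450 × 10^-3 mol (1:1 ratio)
n(HCl) consumed by analyte = 0.03168 − 9.450 × 10^-3 = 0.02223 mol
From the 1:2 ratio, n(Mg(OH)2) = 1/2 × 0.02223 = 0.01111 mol
mass of Mg(OH)2 = 0.01111 × 58.32 = 0.6481 g
% Mg(OH)2 = 0.6481 / 0.8663 × 100 = 74.82 %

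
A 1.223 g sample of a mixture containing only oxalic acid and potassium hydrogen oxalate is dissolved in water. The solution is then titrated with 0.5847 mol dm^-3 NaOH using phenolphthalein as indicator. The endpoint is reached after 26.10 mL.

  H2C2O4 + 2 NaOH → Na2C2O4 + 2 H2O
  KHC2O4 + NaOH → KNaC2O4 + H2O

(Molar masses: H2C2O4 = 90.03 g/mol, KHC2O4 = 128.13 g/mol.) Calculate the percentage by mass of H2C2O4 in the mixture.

n(NaOH) = 0.02610 × 0.5847 = 0.01526 mol
Let x = n(H2C2O4), y = n(KHC2O4).
Titrant: 2x + 1y = 0.01526;  mass: 90.03x + 128.13y = 1.223
Solving, x = 4.406 × 10^-3 mol, y = 6.449 × 10^-3 mol
mass of H2C2O4 = 4.406 × 10^-3 × 90.03 = 0.3966 g
% H2C2O4 = 0.3966 / 1.223 × 100 = 32.43 %

32.43 %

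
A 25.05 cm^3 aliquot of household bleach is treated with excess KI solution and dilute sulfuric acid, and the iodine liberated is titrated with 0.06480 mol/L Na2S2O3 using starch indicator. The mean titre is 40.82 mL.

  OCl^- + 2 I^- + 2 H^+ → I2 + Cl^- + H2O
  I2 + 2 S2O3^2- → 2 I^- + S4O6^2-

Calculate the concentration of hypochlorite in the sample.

0.05280 mol/L

n(S2O3^2-) = 0.04082 × 0.06480 = 2.645 × 10^-3 mol
n(I2) = n(S2O3^2-)/2 = 1.323 × 10^-3 mol
n(OCl^-) in the aliquot = 1.323 × 10^-3 mol (1:1 ratio)
[OCl^-] = 1.323 × 10^-3 / 0.02505 = 0.05280 mol/L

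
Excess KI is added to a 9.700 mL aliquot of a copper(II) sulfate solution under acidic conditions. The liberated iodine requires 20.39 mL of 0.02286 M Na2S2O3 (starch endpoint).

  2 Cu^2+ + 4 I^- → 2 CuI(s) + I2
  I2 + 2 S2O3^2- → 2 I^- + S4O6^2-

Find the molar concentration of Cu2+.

0.04805 M

n(S2O3^2-) = 0.02039 × 0.02286 = 4.661 × 10^-4 mol
n(I2) = n(S2O3^2-)/2 = 2.331 × 10^-4 mol
From the 2:1 ratio, n(Cu2+) in the aliquot = 2/1 × 2.331 × 10^-4 = 4.661 × 10^-4 mol
[Cu2+] = 4.661 × 10^-4 / 0.009700 = 0.04805 mol/L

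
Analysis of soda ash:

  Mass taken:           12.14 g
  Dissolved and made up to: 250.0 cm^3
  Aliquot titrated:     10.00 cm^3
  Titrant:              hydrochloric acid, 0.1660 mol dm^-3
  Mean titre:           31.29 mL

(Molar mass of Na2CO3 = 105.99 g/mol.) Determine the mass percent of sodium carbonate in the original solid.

56.69 %

Na2CO3 + 2 HCl → 2 NaCl + H2O + CO2
n(HCl) per titration = 0.03129 × 0.1660 = 5.194 × 10^-3 mol
From the 1:2 ratio, n(Na2CO3) in each aliquot = 1/2 × 5.194 × 10^-3 = 2.597 × 10^-3 mol
n(Na2CO3) in the whole flask = 2.597 × 10^-3 × 250.0/10.00 = 0.06493 mol
mass of Na2CO3 = 0.06493 × 105.99 = 6.882 g
% Na2CO3 = 6.882 / 12.14 × 100 = 56.69 %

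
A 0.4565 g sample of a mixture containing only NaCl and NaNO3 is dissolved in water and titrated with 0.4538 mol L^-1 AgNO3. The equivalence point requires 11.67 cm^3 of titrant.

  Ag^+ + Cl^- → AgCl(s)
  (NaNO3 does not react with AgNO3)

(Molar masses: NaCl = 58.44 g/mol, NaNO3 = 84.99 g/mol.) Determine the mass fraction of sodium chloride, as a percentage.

67.80 %

n(AgNO3) = 0.01167 × 0.4538 = 5.296 × 10^-3 mol
Let x = n(NaCl), y = n(NaNO3).
Titrant: 1x = 5.296 × 10^-3;  mass: 58.44x + 84.99y = 0.4565
Solving, x = 5.296 × 10^-3 mol, y = 1.730 × 10^-3 mol
mass of NaCl = 5.296 × 10^-3 × 58.44 = 0.3095 g
% NaCl = 0.3095 / 0.4565 × 100 = 67.80 %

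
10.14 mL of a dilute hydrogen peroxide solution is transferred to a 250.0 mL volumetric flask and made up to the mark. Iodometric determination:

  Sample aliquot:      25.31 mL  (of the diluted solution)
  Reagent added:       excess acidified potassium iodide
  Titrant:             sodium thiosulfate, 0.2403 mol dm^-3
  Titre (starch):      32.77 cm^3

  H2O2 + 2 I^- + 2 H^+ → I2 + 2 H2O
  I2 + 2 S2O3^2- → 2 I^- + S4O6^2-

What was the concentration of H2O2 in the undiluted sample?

3.835 mol/L

n(S2O3^2-) = 0.03277 × 0.2403 = 7.875 × 10^-3 mol
n(I2) = n(S2O3^2-)/2 = 3.937 × 10^-3 mol
n(H2O2) in the aliquot = 3.937 × 10^-3 mol (1:1 ratio)
[H2O2]_dilute = 3.937 × 10^-3 / 0.02531 = 0.1556 mol/L
[H2O2]_original = 0.1556 × 250.0/10.14 = 3.835 mol/L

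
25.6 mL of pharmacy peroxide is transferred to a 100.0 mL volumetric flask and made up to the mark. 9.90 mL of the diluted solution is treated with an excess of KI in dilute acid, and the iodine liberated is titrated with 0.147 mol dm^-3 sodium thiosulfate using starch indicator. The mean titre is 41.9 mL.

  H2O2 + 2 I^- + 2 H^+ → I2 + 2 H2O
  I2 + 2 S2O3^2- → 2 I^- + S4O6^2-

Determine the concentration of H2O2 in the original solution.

n(S2O3^2-) = 0.0419 × 0.147 = 6.16 × 10^-3 mol
n(I2) = n(S2O3^2-)/2 = 3.08 × 10^-3 mol
n(H2O2) in the aliquot = 3.08 × 10^-3 mol (1:1 ratio)
[H2O2]_dilute = 3.08 × 10^-3 / 0.00990 = 0.311 mol/L
[H2O2]_original = 0.311 × 100.0/25.6 = 1.22 mol/L

1.22 mol/L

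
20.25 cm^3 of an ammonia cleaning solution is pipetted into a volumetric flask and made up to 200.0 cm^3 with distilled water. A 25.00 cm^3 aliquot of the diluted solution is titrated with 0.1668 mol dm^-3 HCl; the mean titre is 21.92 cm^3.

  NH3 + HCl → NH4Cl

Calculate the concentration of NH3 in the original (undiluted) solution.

n(HCl) = 0.02192 × 0.1668 = 3.656 × 10^-3 mol
n(NH3) in the aliquot = 3.656 × 10^-3 mol (1:1 ratio)
[NH3]_dilute = 3.656 × 10^-3 / 0.02500 = 0.1463 mol/L
Dilution factor = 200.0 / 20.25 = 9.877
[NH3]_stock = 0.1463 × 9.877 = 1.444 mol/L

1.444 mol/L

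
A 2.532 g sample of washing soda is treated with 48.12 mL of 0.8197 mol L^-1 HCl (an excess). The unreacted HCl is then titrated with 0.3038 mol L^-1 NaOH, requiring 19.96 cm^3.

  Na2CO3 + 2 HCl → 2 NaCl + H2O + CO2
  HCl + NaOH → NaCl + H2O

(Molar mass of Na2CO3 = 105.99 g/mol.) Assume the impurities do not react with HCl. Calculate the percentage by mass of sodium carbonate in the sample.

69.86 %

n(HCl) added = 0.04812 × 0.8197 = 0.03944 mol
n(NaOH) used in back-titration = 0.01996 × 0.3038 = 6.064 × 10^-3 mol
n(HCl) left over = 6.064 × 10^-3 mol (1:1 ratio)
n(HCl) consumed by analyte = 0.03944 − 6.064 × 10^-3 = 0.03338 mol
From the 1:2 ratio, n(Na2CO3) = 1/2 × 0.03338 = 0.01669 mol
mass of Na2CO3 = 0.01669 × 105.99 = 1.769 g
% Na2CO3 = 1.769 / 2.532 × 100 = 69.86 %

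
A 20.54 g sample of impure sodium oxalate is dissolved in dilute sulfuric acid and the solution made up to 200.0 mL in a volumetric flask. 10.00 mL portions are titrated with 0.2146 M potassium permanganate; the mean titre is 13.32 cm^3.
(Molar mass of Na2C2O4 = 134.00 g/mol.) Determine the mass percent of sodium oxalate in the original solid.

93.24 %

2 MnO4^- + 5 C2O4^2- + 16 H^+ → 2 Mn^2+ + 10 CO2 + 8 H2O
n(KMnO4) per titration = 0.01332 × 0.2146 = 2.858 × 10^-3 mol
From the 5:2 ratio, n(Na2C2O4) in each aliquot = 5/2 × 2.858 × 10^-3 = 7.146 × 10^-3 mol
n(Na2C2O4) in the whole flask = 7.146 × 10^-3 × 200.0/10.00 = 0.1429 mol
mass of Na2C2O4 = 0.1429 × 134.00 = 19.15 g
% Na2C2O4 = 19.15 / 20.54 × 100 = 93.24 %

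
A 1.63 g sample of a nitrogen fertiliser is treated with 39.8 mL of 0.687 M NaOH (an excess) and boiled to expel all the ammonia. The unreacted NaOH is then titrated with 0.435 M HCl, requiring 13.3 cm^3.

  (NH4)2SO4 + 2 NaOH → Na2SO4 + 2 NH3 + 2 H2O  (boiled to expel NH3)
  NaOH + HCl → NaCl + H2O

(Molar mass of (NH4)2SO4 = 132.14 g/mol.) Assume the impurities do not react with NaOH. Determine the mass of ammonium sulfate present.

1.42 g

n(NaOH) added = 0.0398 × 0.687 = 0.0273 mol
n(HCl) used in back-titration = 0.0133 × 0.435 = 5.79 × 10^-3 mol
n(NaOH) left over = 5.79 × 10^-3 mol (1:1 ratio)
n(NaOH) consumed by analyte = 0.0273 − 5.79 × 10^-3 = 0.0216 mol
From the 1:2 ratio, n((NH4)2SO4) = 1/2 × 0.0216 = 0.0108 mol
mass of (NH4)2SO4 = 0.0108 × 132.14 = 1.42 g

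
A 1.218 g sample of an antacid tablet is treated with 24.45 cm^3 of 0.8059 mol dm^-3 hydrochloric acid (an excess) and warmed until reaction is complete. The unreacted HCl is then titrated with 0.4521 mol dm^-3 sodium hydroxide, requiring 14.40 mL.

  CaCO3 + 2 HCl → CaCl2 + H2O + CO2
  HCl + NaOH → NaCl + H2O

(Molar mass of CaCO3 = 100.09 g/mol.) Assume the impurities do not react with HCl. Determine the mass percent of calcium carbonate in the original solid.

54.21 %

n(HCl) added = 0.02445 × 0.8059 = 0.01970 mol
n(NaOH) used in back-titration = 0.01440 × 0.4521 = 6.510 × 10^-3 mol
n(HCl) left over = 6.510 × 10^-3 mol (1:1 ratio)
n(HCl) consumed by analyte = 0.01970 − 6.510 × 10^-3 = 0.01319 mol
From the 1:2 ratio, n(CaCO3) = 1/2 × 0.01319 = 6.597 × 10^-3 mol
mass of CaCO3 = 6.597 × 10^-3 × 100.09 = 0.6603 g
% CaCO3 = 0.6603 / 1.218 × 100 = 54.21 %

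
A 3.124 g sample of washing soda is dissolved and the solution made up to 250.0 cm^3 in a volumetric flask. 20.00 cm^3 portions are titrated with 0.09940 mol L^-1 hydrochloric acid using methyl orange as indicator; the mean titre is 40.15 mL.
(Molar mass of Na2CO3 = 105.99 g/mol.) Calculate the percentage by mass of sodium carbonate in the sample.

84.63 %

Na2CO3 + 2 HCl → 2 NaCl + H2O + CO2
n(HCl) per titration = 0.04015 × 0.09940 = 3.991 × 10^-3 mol
From the 1:2 ratio, n(Na2CO3) in each aliquot = 1/2 × 3.991 × 10^-3 = 1.995 × 10^-3 mol
n(Na2CO3) in the whole flask = 1.995 × 10^-3 × 250.0/20.00 = 0.02494 mol
mass of Na2CO3 = 0.02494 × 105.99 = 2.644 g
% Na2CO3 = 2.644 / 3.124 × 100 = 84.63 %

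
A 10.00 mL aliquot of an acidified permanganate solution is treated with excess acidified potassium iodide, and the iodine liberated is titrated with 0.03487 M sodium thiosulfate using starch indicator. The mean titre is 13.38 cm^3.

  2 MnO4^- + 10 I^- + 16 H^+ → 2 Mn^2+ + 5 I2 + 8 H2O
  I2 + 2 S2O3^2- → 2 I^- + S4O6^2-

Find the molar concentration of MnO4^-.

0.009331 M

n(S2O3^2-) = 0.01338 × 0.03487 = 4.666 × 10^-4 mol
n(I2) = n(S2O3^2-)/2 = 2.333 × 10^-4 mol
From the 2:5 ratio, n(MnO4^-) in the aliquot = 2/5 × 2.333 × 10^-4 = 9.331 × 10^-5 mol
[MnO4^-] = 9.331 × 10^-5 / 0.01000 = 0.009331 mol/L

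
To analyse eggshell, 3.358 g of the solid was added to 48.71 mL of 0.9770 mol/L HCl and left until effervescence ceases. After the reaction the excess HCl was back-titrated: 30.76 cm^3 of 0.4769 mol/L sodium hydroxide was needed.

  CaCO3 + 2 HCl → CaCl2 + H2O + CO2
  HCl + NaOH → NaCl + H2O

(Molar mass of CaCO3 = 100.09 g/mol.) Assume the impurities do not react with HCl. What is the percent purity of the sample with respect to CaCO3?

n(HCl) added = 0.04871 × 0.9770 = 0.04759 mol
n(NaOH) used in back-titration = 0.03076 × 0.4769 = 0.01467 mol
n(HCl) left over = 0.01467 mol (1:1 ratio)
n(HCl) consumed by analyte = 0.04759 − 0.01467 = 0.03292 mol
From the 1:2 ratio, n(CaCO3) = 1/2 × 0.03292 = 0.01646 mol
mass of CaCO3 = 0.01646 × 100.09 = 1.647 g
% CaCO3 = 1.647 / 3.358 × 100 = 49.06 %

49.06 %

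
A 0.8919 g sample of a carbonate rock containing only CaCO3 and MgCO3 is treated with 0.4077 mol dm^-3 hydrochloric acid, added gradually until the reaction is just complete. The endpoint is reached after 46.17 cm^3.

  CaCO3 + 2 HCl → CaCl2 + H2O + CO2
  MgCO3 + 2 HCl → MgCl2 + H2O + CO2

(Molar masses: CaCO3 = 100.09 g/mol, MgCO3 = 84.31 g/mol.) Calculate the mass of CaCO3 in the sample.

n(HCl) = 0.04617 × 0.4077 = 0.01882 mol
Let x = n(CaCO3), y = n(MgCO3).
Titrant: 2x + 2y = 0.01882;  mass: 100.09x + 84.31y = 0.8919
Solving, x = 6.235 × 10^-3 mol, y = 3.176 × 10^-3 mol
mass of CaCO3 = 6.235 × 10^-3 × 100.09 = 0.6241 g

0.6241 g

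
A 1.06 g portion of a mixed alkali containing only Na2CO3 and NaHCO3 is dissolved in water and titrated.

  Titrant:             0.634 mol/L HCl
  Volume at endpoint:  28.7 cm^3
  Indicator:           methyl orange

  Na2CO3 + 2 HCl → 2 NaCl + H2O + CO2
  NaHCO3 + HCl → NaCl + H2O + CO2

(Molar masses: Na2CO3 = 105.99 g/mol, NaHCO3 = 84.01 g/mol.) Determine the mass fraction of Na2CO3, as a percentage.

n(HCl) = 0.0287 × 0.634 = 0.0182 mol
Let x = n(Na2CO3), y = n(NaHCO3).
Titrant: 2x + 1y = 0.0182;  mass: 105.99x + 84.01y = 1.06
Solving, x = 7.55 × 10^-3 mol, y = 3.09 × 10^-3 mol
mass of Na2CO3 = 7.55 × 10^-3 × 105.99 = 0.801 g
% Na2CO3 = 0.801 / 1.06 × 100 = 75.5 %

75.5 %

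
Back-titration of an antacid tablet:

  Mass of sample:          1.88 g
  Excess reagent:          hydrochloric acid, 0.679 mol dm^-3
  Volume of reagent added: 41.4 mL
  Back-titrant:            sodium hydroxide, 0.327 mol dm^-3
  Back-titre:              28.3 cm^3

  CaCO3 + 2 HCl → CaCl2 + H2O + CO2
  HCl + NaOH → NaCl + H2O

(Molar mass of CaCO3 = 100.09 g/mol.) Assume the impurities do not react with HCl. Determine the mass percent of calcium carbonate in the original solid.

n(HCl) added = 0.0414 × 0.679 = 0.0281 mol
n(NaOH) used in back-titration = 0.0283 × 0.327 = 9.25 × 10^-3 mol
n(HCl) left over = 9.25 × 10^-3 mol (1:1 ratio)
n(HCl) consumed by analyte = 0.0281 − 9.25 × 10^-3 = 0.0189 mol
From the 1:2 ratio, n(CaCO3) = 1/2 × 0.0189 = 9.43 × 10^-3 mol
mass of CaCO3 = 9.43 × 10^-3 × 100.09 = 0.944 g
% CaCO3 = 0.944 / 1.88 × 100 = 50.2 %

50.2 %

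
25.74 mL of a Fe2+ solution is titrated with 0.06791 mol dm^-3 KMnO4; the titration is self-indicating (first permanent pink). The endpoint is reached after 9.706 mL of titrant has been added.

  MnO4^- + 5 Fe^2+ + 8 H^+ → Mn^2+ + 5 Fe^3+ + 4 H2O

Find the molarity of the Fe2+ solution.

n(KMnO4) = 0.009706 L × 0.06791 mol/L = 6.591 × 10^-4 mol
From the 5:1 mole ratio, n(Fe2+) = 5/1 × 6.591 × 10^-4 = 3.296 × 10^-3 mol
[Fe2+] = 3.296 × 10^-3 mol / 0.02574 L = 0.1280 mol/L

0.1280 mol/L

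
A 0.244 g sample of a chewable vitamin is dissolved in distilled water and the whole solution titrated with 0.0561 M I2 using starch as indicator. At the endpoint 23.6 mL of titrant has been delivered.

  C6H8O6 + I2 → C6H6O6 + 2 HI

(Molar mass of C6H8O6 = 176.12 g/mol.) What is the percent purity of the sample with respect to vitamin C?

95.6 %

n(I2) = 0.0236 L × 0.0561 mol/L = 1.32 × 10^-3 mol
n(C6H8O6) = 1.32 × 10^-3 mol (1:1 ratio)
mass of C6H8O6 = 1.32 × 10^-3 × 176.12 g/mol = 0.233 g
% C6H8O6 = 0.233 / 0.244 × 100 = 95.6 %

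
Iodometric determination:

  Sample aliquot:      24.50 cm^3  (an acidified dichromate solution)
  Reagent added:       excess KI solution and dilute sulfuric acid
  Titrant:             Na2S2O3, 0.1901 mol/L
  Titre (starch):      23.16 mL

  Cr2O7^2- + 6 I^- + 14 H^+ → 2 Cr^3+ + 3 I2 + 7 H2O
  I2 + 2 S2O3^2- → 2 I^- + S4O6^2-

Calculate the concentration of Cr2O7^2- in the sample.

n(S2O3^2-) = 0.02316 × 0.1901 = 4.403 × 10^-3 mol
n(I2) = n(S2O3^2-)/2 = 2.201 × 10^-3 mol
From the 1:3 ratio, n(Cr2O7^2-) in the aliquot = 1/3 × 2.201 × 10^-3 = 7.338 × 10^-4 mol
[Cr2O7^2-] = 7.338 × 10^-4 / 0.02450 = 0.02995 mol/L

0.02995 mol/L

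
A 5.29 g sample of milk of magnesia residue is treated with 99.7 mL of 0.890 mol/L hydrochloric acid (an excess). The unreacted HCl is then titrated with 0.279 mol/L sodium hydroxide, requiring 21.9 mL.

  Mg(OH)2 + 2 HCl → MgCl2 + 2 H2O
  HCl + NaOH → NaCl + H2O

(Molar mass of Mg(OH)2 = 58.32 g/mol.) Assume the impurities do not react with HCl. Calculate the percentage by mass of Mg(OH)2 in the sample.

45.5 %

n(HCl) added = 0.0997 × 0.890 = 0.0887 mol
n(NaOH) used in back-titration = 0.0219 × 0.279 = 6.11 × 10^-3 mol
n(HCl) left over = 6.11 × 10^-3 mol (1:1 ratio)
n(HCl) consumed by analyte = 0.0887 − 6.11 × 10^-3 = 0.0826 mol
From the 1:2 ratio, n(Mg(OH)2) = 1/2 × 0.0826 = 0.0413 mol
mass of Mg(OH)2 = 0.0413 × 58.32 = 2.41 g
% Mg(OH)2 = 2.41 / 5.29 × 100 = 45.5 %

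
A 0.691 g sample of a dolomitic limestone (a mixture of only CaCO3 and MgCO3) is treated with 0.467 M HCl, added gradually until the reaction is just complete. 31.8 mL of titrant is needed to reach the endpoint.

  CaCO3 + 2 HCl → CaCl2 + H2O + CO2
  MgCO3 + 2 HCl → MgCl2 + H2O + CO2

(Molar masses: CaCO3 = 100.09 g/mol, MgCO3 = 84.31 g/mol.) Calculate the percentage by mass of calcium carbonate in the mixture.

n(HCl) = 0.0318 × 0.467 = 0.0149 mol
Let x = n(CaCO3), y = n(MgCO3).
Titrant: 2x + 2y = 0.0149;  mass: 100.09x + 84.31y = 0.691
Solving, x = 4.12 × 10^-3 mol, y = 3.31 × 10^-3 mol
mass of CaCO3 = 4.12 × 10^-3 × 100.09 = 0.412 g
% CaCO3 = 0.412 / 0.691 × 100 = 59.6 %

59.6 %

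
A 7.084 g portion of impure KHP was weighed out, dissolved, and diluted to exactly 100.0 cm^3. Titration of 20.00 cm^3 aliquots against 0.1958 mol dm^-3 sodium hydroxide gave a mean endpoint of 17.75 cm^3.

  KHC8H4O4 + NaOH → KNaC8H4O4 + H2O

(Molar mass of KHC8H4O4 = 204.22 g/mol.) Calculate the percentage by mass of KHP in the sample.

50.10 %

n(NaOH) per titration = 0.01775 × 0.1958 = 3.475 × 10^-3 mol
n(KHC8H4O4) in each aliquot = 3.475 × 10^-3 mol (1:1 ratio)
n(KHC8H4O4) in the whole flask = 3.475 × 10^-3 × 100.0/20.00 = 0.01738 mol
mass of KHC8H4O4 = 0.01738 × 204.22 = 3.549 g
% KHC8H4O4 = 3.549 / 7.084 × 100 = 50.10 %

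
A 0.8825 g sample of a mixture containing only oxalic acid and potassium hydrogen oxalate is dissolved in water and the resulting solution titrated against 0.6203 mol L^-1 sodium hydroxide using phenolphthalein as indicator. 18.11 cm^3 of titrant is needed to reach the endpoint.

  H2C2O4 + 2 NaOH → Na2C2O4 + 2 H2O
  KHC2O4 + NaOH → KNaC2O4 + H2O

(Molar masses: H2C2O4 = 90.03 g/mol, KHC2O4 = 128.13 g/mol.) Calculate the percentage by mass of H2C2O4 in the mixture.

n(NaOH) = 0.01811 × 0.6203 = 0.01123 mol
Let x = n(H2C2O4), y = n(KHC2O4).
Titrant: 2x + 1y = 0.01123;  mass: 90.03x + 128.13y = 0.8825
Solving, x = 3.350 × 10^-3 mol, y = 4.534 × 10^-3 mol
mass of H2C2O4 = 3.350 × 10^-3 × 90.03 = 0.3016 g
% H2C2O4 = 0.3016 / 0.8825 × 100 = 34.18 %

34.18 %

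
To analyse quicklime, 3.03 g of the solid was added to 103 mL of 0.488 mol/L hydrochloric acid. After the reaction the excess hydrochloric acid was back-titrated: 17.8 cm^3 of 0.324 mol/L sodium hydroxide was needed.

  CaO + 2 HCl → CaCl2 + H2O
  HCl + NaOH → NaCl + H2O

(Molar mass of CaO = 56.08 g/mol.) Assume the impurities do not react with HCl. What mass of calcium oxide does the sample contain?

n(HCl) added = 0.103 × 0.488 = 0.0503 mol
n(NaOH) used in back-titration = 0.0178 × 0.324 = 5.77 × 10^-3 mol
n(HCl) left over = 5.77 × 10^-3 mol (1:1 ratio)
n(HCl) consumed by analyte = 0.0503 − 5.77 × 10^-3 = 0.0445 mol
From the 1:2 ratio, n(CaO) = 1/2 × 0.0445 = 0.0222 mol
mass of CaO = 0.0222 × 56.08 = 1.25 g

1.25 g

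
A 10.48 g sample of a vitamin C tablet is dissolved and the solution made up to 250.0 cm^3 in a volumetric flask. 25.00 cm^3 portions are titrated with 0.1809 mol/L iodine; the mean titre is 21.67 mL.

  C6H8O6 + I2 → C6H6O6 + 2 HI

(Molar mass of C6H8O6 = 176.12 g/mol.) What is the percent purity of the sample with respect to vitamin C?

n(I2) per titration = 0.02167 × 0.1809 = 3.920 × 10^-3 mol
n(C6H8O6) in each aliquot = 3.920 × 10^-3 mol (1:1 ratio)
n(C6H8O6) in the whole flask = 3.920 × 10^-3 × 250.0/25.00 = 0.03920 mol
mass of C6H8O6 = 0.03920 × 176.12 = 6.904 g
% C6H8O6 = 6.904 / 10.48 × 100 = 65.88 %

65.88 %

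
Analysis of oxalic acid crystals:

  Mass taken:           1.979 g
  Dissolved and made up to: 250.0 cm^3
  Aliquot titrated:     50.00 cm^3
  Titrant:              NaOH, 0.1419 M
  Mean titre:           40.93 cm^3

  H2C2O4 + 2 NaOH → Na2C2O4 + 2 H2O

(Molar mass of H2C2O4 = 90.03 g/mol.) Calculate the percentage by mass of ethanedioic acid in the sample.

66.05 %

n(NaOH) per titration = 0.04093 × 0.1419 = 5.808 × 10^-3 mol
From the 1:2 ratio, n(H2C2O4) in each aliquot = 1/2 × 5.808 × 10^-3 = 2.904 × 10^-3 mol
n(H2C2O4) in the whole flask = 2.904 × 10^-3 × 250.0/50.00 = 0.01452 mol
mass of H2C2O4 = 0.01452 × 90.03 = 1.307 g
% H2C2O4 = 1.307 / 1.979 × 100 = 66.05 %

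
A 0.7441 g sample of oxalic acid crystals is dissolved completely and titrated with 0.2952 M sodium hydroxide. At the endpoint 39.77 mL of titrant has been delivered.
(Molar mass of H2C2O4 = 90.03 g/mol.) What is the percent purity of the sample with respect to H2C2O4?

71.02 %

H2C2O4 + 2 NaOH → Na2C2O4 + 2 H2O
n(NaOH) = 0.03977 L × 0.2952 mol/L = 0.01174 mol
From the 1:2 ratio, n(H2C2O4) = 1/2 × 0.01174 = 5.870 × 10^-3 mol
mass of H2C2O4 = 5.870 × 10^-3 × 90.03 g/mol = 0.5285 g
% H2C2O4 = 0.5285 / 0.7441 × 100 = 71.02 %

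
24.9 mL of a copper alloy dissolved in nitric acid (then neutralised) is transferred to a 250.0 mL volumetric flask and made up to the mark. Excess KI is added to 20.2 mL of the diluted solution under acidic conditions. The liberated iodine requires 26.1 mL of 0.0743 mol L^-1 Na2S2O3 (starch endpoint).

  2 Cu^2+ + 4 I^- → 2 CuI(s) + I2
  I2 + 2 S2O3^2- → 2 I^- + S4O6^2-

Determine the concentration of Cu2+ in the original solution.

0.964 mol/L

n(S2O3^2-) = 0.0261 × 0.0743 = 1.94 × 10^-3 mol
n(I2) = n(S2O3^2-)/2 = 9.70 × 10^-4 mol
From the 2:1 ratio, n(Cu2+) in the aliquot = 2/1 × 9.70 × 10^-4 = 1.94 × 10^-3 mol
[Cu2+]_dilute = 1.94 × 10^-3 / 0.0202 = 0.0960 mol/L
[Cu2+]_original = 0.0960 × 250.0/24.9 = 0.964 mol/L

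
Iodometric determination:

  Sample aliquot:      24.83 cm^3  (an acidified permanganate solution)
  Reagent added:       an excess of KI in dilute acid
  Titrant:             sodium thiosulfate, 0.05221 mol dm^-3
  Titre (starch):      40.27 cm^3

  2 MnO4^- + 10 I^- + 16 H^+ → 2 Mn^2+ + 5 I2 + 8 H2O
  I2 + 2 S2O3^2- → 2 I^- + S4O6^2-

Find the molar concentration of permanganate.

n(S2O3^2-) = 0.04027 × 0.05221 = 2.102 × 10^-3 mol
n(I2) = n(S2O3^2-)/2 = 1.051 × 10^-3 mol
From the 2:5 ratio, n(MnO4^-) in the aliquot = 2/5 × 1.051 × 10^-3 = 4.205 × 10^-4 mol
[MnO4^-] = 4.205 × 10^-4 / 0.02483 = 0.01694 mol/L

0.01694 mol/L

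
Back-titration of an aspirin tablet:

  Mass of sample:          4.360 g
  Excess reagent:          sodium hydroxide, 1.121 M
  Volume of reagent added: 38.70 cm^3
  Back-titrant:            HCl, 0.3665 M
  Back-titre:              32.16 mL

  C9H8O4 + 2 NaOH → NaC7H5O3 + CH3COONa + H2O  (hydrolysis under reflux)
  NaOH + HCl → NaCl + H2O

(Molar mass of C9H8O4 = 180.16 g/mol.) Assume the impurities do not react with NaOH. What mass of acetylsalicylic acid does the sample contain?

2.846 g

n(NaOH) added = 0.03870 × 1.121 = 0.04338 mol
n(HCl) used in back-titration = 0.03216 × 0.3665 = 0.01179 mol
n(NaOH) left over = 0.01179 mol (1:1 ratio)
n(NaOH) consumed by analyte = 0.04338 − 0.01179 = 0.03160 mol
From the 1:2 ratio, n(C9H8O4) = 1/2 × 0.03160 = 0.01580 mol
mass of C9H8O4 = 0.01580 × 180.16 = 2.846 g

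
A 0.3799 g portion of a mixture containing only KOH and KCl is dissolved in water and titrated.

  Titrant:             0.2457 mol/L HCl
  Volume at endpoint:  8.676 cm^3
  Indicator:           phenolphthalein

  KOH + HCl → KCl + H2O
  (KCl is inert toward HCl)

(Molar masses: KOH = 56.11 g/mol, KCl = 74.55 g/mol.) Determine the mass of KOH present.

n(HCl) = 0.008676 × 0.2457 = 2.132 × 10^-3 mol
Let x = n(KOH), y = n(KCl).
Titrant: 1x = 2.132 × 10^-3;  mass: 56.11x + 74.55y = 0.3799
Solving, x = 2.132 × 10^-3 mol, y = 3.491 × 10^-3 mol
mass of KOH = 2.132 × 10^-3 × 56.11 = 0.1196 g

0.1196 g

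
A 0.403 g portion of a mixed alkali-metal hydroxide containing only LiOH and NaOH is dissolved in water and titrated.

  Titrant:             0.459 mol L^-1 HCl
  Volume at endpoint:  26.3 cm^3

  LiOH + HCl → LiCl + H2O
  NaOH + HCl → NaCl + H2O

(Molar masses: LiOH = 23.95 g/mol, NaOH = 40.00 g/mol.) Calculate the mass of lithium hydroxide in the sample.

0.119 g

n(HCl) = 0.0263 × 0.459 = 0.0121 mol
Let x = n(LiOH), y = n(NaOH).
Titrant: 1x + 1y = 0.0121;  mass: 23.95x + 40.00y = 0.403
Solving, x = 4.98 × 10^-3 mol, y = 7.10 × 10^-3 mol
mass of LiOH = 4.98 × 10^-3 × 23.95 = 0.119 g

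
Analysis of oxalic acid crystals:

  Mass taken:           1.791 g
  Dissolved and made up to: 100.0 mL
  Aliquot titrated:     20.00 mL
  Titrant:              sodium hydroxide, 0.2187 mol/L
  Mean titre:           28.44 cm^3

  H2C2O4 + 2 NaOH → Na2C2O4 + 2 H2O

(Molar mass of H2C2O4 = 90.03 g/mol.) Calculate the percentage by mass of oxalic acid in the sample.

78.16 %

n(NaOH) per titration = 0.02844 × 0.2187 = 6.220 × 10^-3 mol
From the 1:2 ratio, n(H2C2O4) in each aliquot = 1/2 × 6.220 × 10^-3 = 3.110 × 10^-3 mol
n(H2C2O4) in the whole flask = 3.110 × 10^-3 × 100.0/20.00 = 0.01555 mol
mass of H2C2O4 = 0.01555 × 90.03 = 1.400 g
% H2C2O4 = 1.400 / 1.791 × 100 = 78.16 %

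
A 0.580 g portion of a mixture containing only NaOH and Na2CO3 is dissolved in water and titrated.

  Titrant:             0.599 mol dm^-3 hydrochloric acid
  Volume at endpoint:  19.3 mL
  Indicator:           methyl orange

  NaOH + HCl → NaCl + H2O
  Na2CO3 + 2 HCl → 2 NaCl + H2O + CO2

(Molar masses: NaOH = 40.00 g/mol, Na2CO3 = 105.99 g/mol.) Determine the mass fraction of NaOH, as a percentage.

17.3 %

n(HCl) = 0.0193 × 0.599 = 0.0116 mol
Let x = n(NaOH), y = n(Na2CO3).
Titrant: 1x + 2y = 0.0116;  mass: 40.00x + 105.99y = 0.580
Solving, x = 2.51 × 10^-3 mol, y = 4.52 × 10^-3 mol
mass of NaOH = 2.51 × 10^-3 × 40.00 = 0.101 g
% NaOH = 0.101 / 0.580 × 100 = 17.3 %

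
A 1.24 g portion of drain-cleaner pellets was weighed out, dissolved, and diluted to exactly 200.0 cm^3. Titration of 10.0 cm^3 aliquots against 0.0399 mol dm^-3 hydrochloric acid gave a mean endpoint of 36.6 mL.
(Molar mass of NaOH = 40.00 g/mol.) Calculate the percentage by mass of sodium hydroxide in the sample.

94.2 %

NaOH + HCl → NaCl + H2O
n(HCl) per titration = 0.0366 × 0.0399 = 1.46 × 10^-3 mol
n(NaOH) in each aliquot = 1.46 × 10^-3 mol (1:1 ratio)
n(NaOH) in the whole flask = 1.46 × 10^-3 × 200.0/10.0 = 0.0292 mol
mass of NaOH = 0.0292 × 40.00 = 1.17 g
% NaOH = 1.17 / 1.24 × 100 = 94.2 %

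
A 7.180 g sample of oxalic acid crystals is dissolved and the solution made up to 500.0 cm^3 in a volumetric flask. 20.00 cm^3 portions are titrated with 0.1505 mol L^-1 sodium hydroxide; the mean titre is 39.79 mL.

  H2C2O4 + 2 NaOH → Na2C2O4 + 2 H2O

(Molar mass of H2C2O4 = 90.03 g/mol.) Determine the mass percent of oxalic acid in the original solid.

93.86 %

n(NaOH) per titration = 0.03979 × 0.1505 = 5.988 × 10^-3 mol
From the 1:2 ratio, n(H2C2O4) in each aliquot = 1/2 × 5.988 × 10^-3 = 2.994 × 10^-3 mol
n(H2C2O4) in the whole flask = 2.994 × 10^-3 × 500.0/20.00 = 0.07485 mol
mass of H2C2O4 = 0.07485 × 90.03 = 6.739 g
% H2C2O4 = 6.739 / 7.180 × 100 = 93.86 %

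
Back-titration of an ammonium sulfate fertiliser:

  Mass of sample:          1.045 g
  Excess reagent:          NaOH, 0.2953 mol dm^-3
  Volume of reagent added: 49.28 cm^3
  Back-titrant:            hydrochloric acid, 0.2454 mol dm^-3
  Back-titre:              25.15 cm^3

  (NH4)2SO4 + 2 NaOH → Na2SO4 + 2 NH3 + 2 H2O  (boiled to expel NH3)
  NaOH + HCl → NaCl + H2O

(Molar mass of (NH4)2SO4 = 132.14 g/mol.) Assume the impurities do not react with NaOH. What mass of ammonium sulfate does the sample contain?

0.5537 g

n(NaOH) added = 0.04928 × 0.2953 = 0.01455 mol
n(HCl) used in back-titration = 0.02515 × 0.2454 = 6.172 × 10^-3 mol
n(NaOH) left over = 6.172 × 10^-3 mol (1:1 ratio)
n(NaOH) consumed by analyte = 0.01455 − 6.172 × 10^-3 = 8.381 × 10^-3 mol
From the 1:2 ratio, n((NH4)2SO4) = 1/2 × 8.381 × 10^-3 = 4.190 × 10^-3 mol
mass of (NH4)2SO4 = 4.190 × 10^-3 × 132.14 = 0.5537 g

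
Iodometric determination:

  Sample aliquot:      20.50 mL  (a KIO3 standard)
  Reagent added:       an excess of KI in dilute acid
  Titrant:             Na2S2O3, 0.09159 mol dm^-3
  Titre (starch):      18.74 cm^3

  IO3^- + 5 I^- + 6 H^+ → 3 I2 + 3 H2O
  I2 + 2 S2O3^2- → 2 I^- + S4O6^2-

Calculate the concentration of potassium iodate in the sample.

0.01395 mol/L

n(S2O3^2-) = 0.01874 × 0.09159 = 1.716 × 10^-3 mol
n(I2) = n(S2O3^2-)/2 = 8.582 × 10^-4 mol
From the 1:3 ratio, n(IO3^-) in the aliquot = 1/3 × 8.582 × 10^-4 = 2.861 × 10^-4 mol
[IO3^-] = 2.861 × 10^-4 / 0.02050 = 0.01395 mol/L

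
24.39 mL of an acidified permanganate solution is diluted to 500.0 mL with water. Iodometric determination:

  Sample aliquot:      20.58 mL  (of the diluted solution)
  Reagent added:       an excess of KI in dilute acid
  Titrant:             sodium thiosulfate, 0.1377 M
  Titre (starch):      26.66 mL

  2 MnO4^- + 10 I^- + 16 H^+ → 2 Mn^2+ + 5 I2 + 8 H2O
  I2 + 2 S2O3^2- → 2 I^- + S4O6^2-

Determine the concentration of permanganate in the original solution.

0.7314 M

n(S2O3^2-) = 0.02666 × 0.1377 = 3.671 × 10^-3 mol
n(I2) = n(S2O3^2-)/2 = 1.836 × 10^-3 mol
From the 2:5 ratio, n(MnO4^-) in the aliquot = 2/5 × 1.836 × 10^-3 = 7.342 × 10^-4 mol
[MnO4^-]_dilute = 7.342 × 10^-4 / 0.02058 = 0.03568 mol/L
[MnO4^-]_original = 0.03568 × 500.0/24.39 = 0.7314 mol/L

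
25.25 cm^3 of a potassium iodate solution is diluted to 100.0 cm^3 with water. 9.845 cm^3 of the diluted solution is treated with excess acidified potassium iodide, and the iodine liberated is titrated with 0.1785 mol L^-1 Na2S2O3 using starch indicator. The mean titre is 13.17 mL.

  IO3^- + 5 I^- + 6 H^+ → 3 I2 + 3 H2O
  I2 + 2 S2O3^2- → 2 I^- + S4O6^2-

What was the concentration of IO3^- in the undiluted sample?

0.1576 mol/L

n(S2O3^2-) = 0.01317 × 0.1785 = 2.351 × 10^-3 mol
n(I2) = n(S2O3^2-)/2 = 1.175 × 10^-3 mol
From the 1:3 ratio, n(IO3^-) in the aliquot = 1/3 × 1.175 × 10^-3 = 3.918 × 10^-4 mol
[IO3^-]_dilute = 3.918 × 10^-4 / 0.009845 = 0.03980 mol/L
[IO3^-]_original = 0.03980 × 100.0/25.25 = 0.1576 mol/L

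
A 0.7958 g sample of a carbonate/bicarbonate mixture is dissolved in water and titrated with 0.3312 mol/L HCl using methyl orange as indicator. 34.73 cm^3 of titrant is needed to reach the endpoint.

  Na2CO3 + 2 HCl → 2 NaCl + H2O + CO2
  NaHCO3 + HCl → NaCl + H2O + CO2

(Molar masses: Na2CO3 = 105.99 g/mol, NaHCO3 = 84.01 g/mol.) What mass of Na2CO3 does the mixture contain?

0.2914 g

n(HCl) = 0.03473 × 0.3312 = 0.01150 mol
Let x = n(Na2CO3), y = n(NaHCO3).
Titrant: 2x + 1y = 0.01150;  mass: 105.99x + 84.01y = 0.7958
Solving, x = 2.749 × 10^-3 mol, y = 6.004 × 10^-3 mol
mass of Na2CO3 = 2.749 × 10^-3 × 105.99 = 0.2914 g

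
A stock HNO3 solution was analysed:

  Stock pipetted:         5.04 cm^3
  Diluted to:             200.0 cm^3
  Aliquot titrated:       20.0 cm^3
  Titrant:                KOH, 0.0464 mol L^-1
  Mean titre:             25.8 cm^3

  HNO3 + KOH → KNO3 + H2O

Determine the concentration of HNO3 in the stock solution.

2.38 mol/L

n(KOH) = 0.0258 × 0.0464 = 1.20 × 10^-3 mol
n(HNO3) in the aliquot = 1.20 × 10^-3 mol (1:1 ratio)
[HNO3]_dilute = 1.20 × 10^-3 / 0.0200 = 0.0599 mol/L
Dilution factor = 200.0 / 5.04 = 39.68
[HNO3]_stock = 0.0599 × 39.68 = 2.38 mol/L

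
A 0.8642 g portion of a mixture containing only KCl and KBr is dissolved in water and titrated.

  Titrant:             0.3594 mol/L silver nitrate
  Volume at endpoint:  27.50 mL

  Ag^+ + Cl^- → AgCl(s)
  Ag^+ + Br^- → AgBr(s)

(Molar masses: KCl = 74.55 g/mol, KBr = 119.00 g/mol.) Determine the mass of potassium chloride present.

0.5232 g

n(AgNO3) = 0.02750 × 0.3594 = 9.883 × 10^-3 mol
Let x = n(KCl), y = n(KBr).
Titrant: 1x + 1y = 9.883 × 10^-3;  mass: 74.55x + 119.00y = 0.8642
Solving, x = 7.018 × 10^-3 mol, y = 2.866 × 10^-3 mol
mass of KCl = 7.018 × 10^-3 × 74.55 = 0.5232 g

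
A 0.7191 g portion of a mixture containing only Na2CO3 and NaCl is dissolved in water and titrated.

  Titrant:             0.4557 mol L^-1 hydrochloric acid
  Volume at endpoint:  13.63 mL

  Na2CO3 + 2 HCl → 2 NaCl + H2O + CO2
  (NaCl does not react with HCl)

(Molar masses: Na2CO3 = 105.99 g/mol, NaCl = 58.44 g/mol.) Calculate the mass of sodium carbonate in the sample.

n(HCl) = 0.01363 × 0.4557 = 6.211 × 10^-3 mol
Let x = n(Na2CO3), y = n(NaCl).
Titrant: 2x = 6.211 × 10^-3;  mass: 105.99x + 58.44y = 0.7191
Solving, x = 3.106 × 10^-3 mol, y = 6.672 × 10^-3 mol
mass of Na2CO3 = 3.106 × 10^-3 × 105.99 = 0.3292 g

0.3292 g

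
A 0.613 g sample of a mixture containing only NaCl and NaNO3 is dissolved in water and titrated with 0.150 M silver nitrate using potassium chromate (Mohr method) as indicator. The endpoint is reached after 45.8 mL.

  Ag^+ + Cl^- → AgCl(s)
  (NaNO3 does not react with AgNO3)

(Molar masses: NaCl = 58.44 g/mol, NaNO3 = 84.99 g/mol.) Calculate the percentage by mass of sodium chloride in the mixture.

n(AgNO3) = 0.0458 × 0.150 = 6.87 × 10^-3 mol
Let x = n(NaCl), y = n(NaNO3).
Titrant: 1x = 6.87 × 10^-3;  mass: 58.44x + 84.99y = 0.613
Solving, x = 6.87 × 10^-3 mol, y = 2.49 × 10^-3 mol
mass of NaCl = 6.87 × 10^-3 × 58.44 = 0.401 g
% NaCl = 0.401 / 0.613 × 100 = 65.5 %

65.5 %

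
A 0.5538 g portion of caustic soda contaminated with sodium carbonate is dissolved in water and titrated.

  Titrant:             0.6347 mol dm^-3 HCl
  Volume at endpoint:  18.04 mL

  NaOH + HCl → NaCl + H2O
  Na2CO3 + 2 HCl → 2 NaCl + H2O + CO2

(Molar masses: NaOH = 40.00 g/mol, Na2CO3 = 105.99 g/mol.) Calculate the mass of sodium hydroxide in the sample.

0.1631 g

n(HCl) = 0.01804 × 0.6347 = 0.01145 mol
Let x = n(NaOH), y = n(Na2CO3).
Titrant: 1x + 2y = 0.01145;  mass: 40.00x + 105.99y = 0.5538
Solving, x = 4.078 × 10^-3 mol, y = 3.686 × 10^-3 mol
mass of NaOH = 4.078 × 10^-3 × 40.00 = 0.1631 g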